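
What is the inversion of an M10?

minor 6th

First reduce the compound major tenth to its simple form, a major third.
The rule of nine gives the new number: 9 − 3 = 6, so a third becomes a sixth.
Quality inverts too: major becomes minor. That makes the inversion a minor sixth.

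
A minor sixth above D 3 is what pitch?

The sixth takes the letter from D up to B.
A minor sixth is 8 semitones; 8 semitones up from D3 gives Bb3.

B-flat 3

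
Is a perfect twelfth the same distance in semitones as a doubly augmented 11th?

Yes

A perfect twelfth spans 19 semitones, and a doubly augmented eleventh also spans 19 semitones — they're enharmonic.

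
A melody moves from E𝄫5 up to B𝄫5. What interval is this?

E to B spans five letter names (E-F-G-A-B) — that makes it a fifth of some quality.
The perfect fifth spans 7 semitones, and Ebb5 to Bbb5 is exactly 7 semitones — so this is a perfect fifth.

perfect fifth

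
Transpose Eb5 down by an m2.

Counting two letter names down from E lands on D.
A minor second spans 1 semitone, so from Eb5 the target pitch is D5.

D5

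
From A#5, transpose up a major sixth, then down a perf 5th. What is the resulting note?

B#5

A major sixth up from A#5 is F##6.
F##6 down a perfect fifth → B#5 (7 semitones).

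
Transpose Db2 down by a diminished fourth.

The fourth takes the letter from D down to A.
Moving 4 semitones down from Db2 (the size of a diminished fourth) reaches A1.

A1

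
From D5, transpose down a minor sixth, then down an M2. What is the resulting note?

E4

A minor sixth down from D5 is F#4.
F#4 down a major second → E4 (2 semitones).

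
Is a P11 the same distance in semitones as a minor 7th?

No

A perfect eleventh spans 17 semitones; a minor seventh spans 10 semitones. They differ by 7.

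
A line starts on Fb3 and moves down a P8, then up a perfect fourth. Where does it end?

Fb3 down a perfect octave → Fb2 (12 semitones).
Fb2 up a perfect fourth → Bbb2 (5 semitones).

Bbb2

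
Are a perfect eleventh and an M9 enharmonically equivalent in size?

No

17 semitones (perfect eleventh) vs 14 semitones (major ninth): not equal.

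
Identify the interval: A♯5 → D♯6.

perfect fourth

A to D spans four letter names (A-B-C-D): a fourth.
Counting semitones, A#5→D#6 is 5, which is the perfect fourth.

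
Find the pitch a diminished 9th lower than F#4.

Two letters down from F (plus an octave) reaches E.
A diminished ninth spans 12 semitones, so from F#4 the target pitch is E##3.

E##3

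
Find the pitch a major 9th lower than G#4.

Two letters down from G (plus an octave) reaches F.
A major ninth is 14 semitones; 14 semitones down from G#4 gives F#3.

F#3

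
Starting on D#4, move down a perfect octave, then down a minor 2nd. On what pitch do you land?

Down a perfect octave from D#4: D#3 (12 semitones down).
D#3 down a minor second → C##3 (1 semitone).

C##3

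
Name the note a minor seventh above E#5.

D#6

Counting seven letter names up from E lands on D.
A minor seventh spans 10 semitones, so from E#5 the target pitch is D#6.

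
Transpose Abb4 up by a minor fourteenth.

Counting seven letter names plus an octave up from A lands on G.
A minor fourteenth spans 22 semitones, so from Abb4 the target pitch is Gbb6.

Gbb6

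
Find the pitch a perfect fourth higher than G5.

C6

The fourth takes the letter from G up to C.
A perfect fourth is 5 semitones; 5 semitones up from G5 gives C6.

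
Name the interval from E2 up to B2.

perfect fifth

E to B spans five letter names (E-F-G-A-B) — that makes it a fifth of some quality.
Counting semitones, E2→B2 is 7, which is the perfect fifth.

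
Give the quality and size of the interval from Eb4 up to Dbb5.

diminished seventh

E to D spans seven letter names (E-F-G-A-B-C-D): a seventh.
A major seventh would be 11 semitones; Eb4 to Dbb5 is 9, two semitones narrower, so the interval is diminished.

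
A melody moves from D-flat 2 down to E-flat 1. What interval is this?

m7

Descending from Db2 to Eb1 is the same interval as ascending Eb1 to Db2.
E to D spans seven letter names (E-F-G-A-B-C-D) — that makes it a seventh of some quality.
Eb1 to Db2 is 10 semitones, a half step short of the major seventh (11), so this is minor.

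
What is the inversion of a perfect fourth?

The rule of nine gives the new number: 9 − 4 = 5, so a fourth becomes a fifth.
Quality inverts too: perfect stays perfect. That makes the inversion a perfect fifth.

P5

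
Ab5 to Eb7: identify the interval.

perfect 12th

A to E spans five letter names (A-B-C-D-E), plus an octave: a twelfth.
Counting semitones, Ab5→Eb7 is 19, which is the perfect twelfth.
(Equivalently, a compound perfect fifth: a perfect fifth plus an octave.)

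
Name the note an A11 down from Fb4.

Counting four letter names plus an octave down from F lands on C.
An augmented eleventh spans 18 semitones, so from Fb4 the target pitch is Cbb3.

Cbb3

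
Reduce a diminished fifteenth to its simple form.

Each octave removed subtracts seven from the number: 15 − 7 = 8.
That makes a diminished fifteenth a compound diminished octave — an octave plus a diminished octave.

diminished octave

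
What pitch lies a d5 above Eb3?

Five letter names up from E: B.
A diminished fifth is 6 semitones; 6 semitones up from Eb3 gives Bbb3.

Bbb3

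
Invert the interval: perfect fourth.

perfect fifth

Inverted interval numbers add to nine, so a fourth pairs with a fifth (4 + 5 = 9).
And perfect stays perfect under inversion, so we get a perfect fifth.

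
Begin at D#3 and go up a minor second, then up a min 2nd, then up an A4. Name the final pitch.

Up a minor second from D#3: E3 (1 semitone up).
Up a minor second from E3: F3 (1 semitone up).
Up an augmented fourth from F3: B3 (6 semitones up).

B3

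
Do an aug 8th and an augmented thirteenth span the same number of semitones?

An augmented octave is 13 semitones but an augmented thirteenth is 22 semitones — different sizes.

No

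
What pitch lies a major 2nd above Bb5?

C6

Counting two letter names up from B lands on C.
A major second is 2 semitones; 2 semitones up from Bb5 gives C6.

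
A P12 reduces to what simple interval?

perfect fifth

Subtracting seven from the interval number removes an octave: 12 − 7 = 5.
Quality carries through unchanged, so the simple form is a perfect fifth.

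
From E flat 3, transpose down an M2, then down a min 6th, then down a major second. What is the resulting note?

Down a major second from Eb3: Db3 (2 semitones down).
Db3 down a minor sixth → F2 (8 semitones).
F2 down a major second → Eb2 (2 semitones).

E flat 2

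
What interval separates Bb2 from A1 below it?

Descending from Bb2 to A1 is the same interval as ascending A1 to Bb2.
A to B spans two letter names (A-B), plus an octave — that makes it a ninth of some quality.
A major ninth would be 14 semitones, but A1 to Bb2 is 13 — one semitone narrower, making it a minor ninth.
(Equivalently, a compound minor second: a minor second plus an octave.)

m9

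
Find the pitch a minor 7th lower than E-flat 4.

F 3

The seventh takes the letter from E down to F.
A minor seventh is 10 semitones; 10 semitones down from Eb4 gives F3.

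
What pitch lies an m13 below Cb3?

Counting six letter names plus an octave down from C lands on E.
Moving 20 semitones down from Cb3 (the size of a minor thirteenth) reaches Eb1.

Eb1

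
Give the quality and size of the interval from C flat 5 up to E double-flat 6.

minor tenth

C to E spans three letter names (C-D-E), plus an octave: a tenth.
At 15 semitones, Cb5→Ebb6 falls one short of a major tenth: minor.
(Equivalently, a compound minor third: a minor third plus an octave.)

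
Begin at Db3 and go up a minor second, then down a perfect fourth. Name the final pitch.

Db3 up a minor second → Ebb3 (1 semitone).
Down a perfect fourth from Ebb3: Bbb2 (5 semitones down).

Bbb2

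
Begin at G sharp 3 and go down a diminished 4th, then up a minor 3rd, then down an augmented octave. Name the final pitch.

F sharp 2

A diminished fourth down from G#3 is D##3.
A minor third up from D##3 is F##3.
F##3 down an augmented octave → F#2 (13 semitones).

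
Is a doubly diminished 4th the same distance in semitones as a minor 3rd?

Yes

A doubly diminished fourth spans 3 semitones, and a minor third also spans 3 semitones — they're enharmonic.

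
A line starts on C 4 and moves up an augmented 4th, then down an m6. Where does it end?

A sharp 3

Up an augmented fourth from C4: F#4 (6 semitones up).
A minor sixth down from F#4 is A#3.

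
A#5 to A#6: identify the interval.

A to A is the same letter name, plus an octave — that makes it an octave of some quality.
Counting semitones, A#5→A#6 is 12, which is the perfect octave.

P8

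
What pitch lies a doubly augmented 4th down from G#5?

The fourth takes the letter from G down to D.
Moving 7 semitones down from G#5 (the size of a doubly augmented fourth) reaches Db5.

Db5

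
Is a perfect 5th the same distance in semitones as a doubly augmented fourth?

Yes

Both span 7 semitones: a perfect fifth and a doubly augmented fourth are the same chromatic distance.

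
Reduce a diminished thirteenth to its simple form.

Take out an octave (7 from the number): 13 − 7 = 6.
So a diminished thirteenth is an octave plus a diminished sixth. The quality is unchanged.

d6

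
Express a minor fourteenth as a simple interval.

Take out an octave (7 from the number): 14 − 7 = 7.
Quality carries through unchanged, so the simple form is a minor seventh.

minor seventh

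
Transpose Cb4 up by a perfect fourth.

Fb4

Four letter names up from C: F.
A perfect fourth spans 5 semitones, so from Cb4 the target pitch is Fb4.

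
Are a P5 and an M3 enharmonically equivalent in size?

No

A perfect fifth spans 7 semitones; a major third spans 4 semitones. They differ by 3.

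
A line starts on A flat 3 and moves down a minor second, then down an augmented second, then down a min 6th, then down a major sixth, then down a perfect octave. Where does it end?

C flat 1

Ab3 down a minor second → G3 (1 semitone).
An augmented second down from G3 is Fb3.
Fb3 down a minor sixth → Ab2 (8 semitones).
Ab2 down a major sixth → Cb2 (9 semitones).
A perfect octave down from Cb2 is Cb1.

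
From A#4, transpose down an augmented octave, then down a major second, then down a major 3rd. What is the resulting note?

Eb3

Down an augmented octave from A#4: A3 (13 semitones down).
A3 down a major second → G3 (2 semitones).
Down a major third from G3: Eb3 (4 semitones down).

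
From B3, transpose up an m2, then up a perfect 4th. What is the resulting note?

F4

B3 up a minor second → C4 (1 semitone).
A perfect fourth up from C4 is F4.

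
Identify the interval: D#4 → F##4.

D to F spans three letter names (D-E-F) — that makes it a third of some quality.
Counting semitones, D#4→F##4 is 4, which is the major third.

major 3rd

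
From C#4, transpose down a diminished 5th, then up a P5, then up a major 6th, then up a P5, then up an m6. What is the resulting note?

C##6

C#4 down a diminished fifth → F##3 (6 semitones).
A perfect fifth up from F##3 is C##4.
A major sixth up from C##4 is A##4.
Up a perfect fifth from A##4: E##5 (7 semitones up).
E##5 up a minor sixth → C##6 (8 semitones).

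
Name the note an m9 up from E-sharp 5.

F-sharp 6

The ninth's letter: E up two letter names plus an octave → F.
A minor ninth spans 13 semitones, so from E#5 the target pitch is F#6.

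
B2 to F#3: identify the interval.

B to F spans five letter names (B-C-D-E-F): a fifth.
The perfect fifth spans 7 semitones, and B2 to F#3 is exactly 7 semitones — so this is a perfect fifth.

perfect 5th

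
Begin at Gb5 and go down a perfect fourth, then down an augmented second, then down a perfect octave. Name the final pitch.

Down a perfect fourth from Gb5: Db5 (5 semitones down).
Down an augmented second from Db5: Cbb5 (3 semitones down).
A perfect octave down from Cbb5 is Cbb4.

Cbb4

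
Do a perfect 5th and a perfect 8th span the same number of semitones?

7 semitones (perfect fifth) vs 12 semitones (perfect octave): not equal.

No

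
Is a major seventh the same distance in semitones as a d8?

A major seventh spans 11 semitones, and a diminished octave also spans 11 semitones — they're enharmonic.

Yes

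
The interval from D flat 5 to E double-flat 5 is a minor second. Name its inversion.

Interval numbers invert to sum to nine: 2 + 7 = 9, so a second inverts to a seventh.
The quality also flips — minor becomes major — giving a major seventh.

major 7th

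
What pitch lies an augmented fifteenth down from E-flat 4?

A fifteenth keeps the letter name E, two octaves down from E.
An augmented fifteenth spans 25 semitones, so from Eb4 the target pitch is Ebb2.

E-double-flat 2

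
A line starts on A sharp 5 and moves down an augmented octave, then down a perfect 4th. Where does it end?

E 4

Down an augmented octave from A#5: A4 (13 semitones down).
A perfect fourth down from A4 is E4.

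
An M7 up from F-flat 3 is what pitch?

Seven letter names up from F: E.
Moving 11 semitones up from Fb3 (the size of a major seventh) reaches Eb4.

E-flat 4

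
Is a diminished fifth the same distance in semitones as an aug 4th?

Both span 6 semitones: a diminished fifth and an augmented fourth are the same chromatic distance.

Yes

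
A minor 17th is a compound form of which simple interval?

Subtracting seven from the interval number removes an octave: 17 − 14 = 3.
So a minor seventeenth is 2 octaves plus a minor third. The quality is unchanged.

minor 3rd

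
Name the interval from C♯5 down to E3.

M13

Descending from C#5 to E3 is the same interval as ascending E3 to C#5.
E to C spans six letter names (E-F-G-A-B-C), plus an octave: a thirteenth.
E3 to C#5 is 21 semitones, matching the major thirteenth exactly, so the quality is major.
(Equivalently, a compound major sixth: a major sixth plus an octave.)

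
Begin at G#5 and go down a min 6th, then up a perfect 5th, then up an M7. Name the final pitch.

Down a minor sixth from G#5: B#4 (8 semitones down).
A perfect fifth up from B#4 is F##5.
Up a major seventh from F##5: E##6 (11 semitones up).

E##6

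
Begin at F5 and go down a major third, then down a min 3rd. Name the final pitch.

Bb4

Down a major third from F5: Db5 (4 semitones down).
Db5 down a minor third → Bb4 (3 semitones).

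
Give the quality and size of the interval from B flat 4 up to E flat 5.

B to E spans four letter names (B-C-D-E): a fourth.
The perfect fourth spans 5 semitones, and Bb4 to Eb5 is exactly 5 semitones — so this is a perfect fourth.

perfect fourth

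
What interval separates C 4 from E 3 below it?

minor sixth

Descending from C4 to E3 is the same interval as ascending E3 to C4.
E to C spans six letter names (E-F-G-A-B-C), so the interval is some kind of sixth.
At 8 semitones, E3→C4 falls one short of a major sixth: minor.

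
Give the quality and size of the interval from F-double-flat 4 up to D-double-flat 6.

F to D spans six letter names (F-G-A-B-C-D), plus an octave, so the interval is some kind of thirteenth.
Counting semitones, Fbb4→Dbb6 is 21, which is the major thirteenth.
(Equivalently, a compound major sixth: a major sixth plus an octave.)

major thirteenth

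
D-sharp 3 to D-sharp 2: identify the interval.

P8

Descending from D#3 to D#2 is the same interval as ascending D#2 to D#3.
D to D is the same letter name, plus an octave, so the interval is some kind of octave.
The perfect octave spans 12 semitones, and D#2 to D#3 is exactly 12 semitones — so this is a perfect octave.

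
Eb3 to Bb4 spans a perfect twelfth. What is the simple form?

Each octave removed subtracts seven from the number: 12 − 7 = 5.
That makes a perfect twelfth a compound perfect fifth — an octave plus a perfect fifth.

perfect fifth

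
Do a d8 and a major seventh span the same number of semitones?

A diminished octave = 11 semitones = a major seventh; enharmonically equal.

Yes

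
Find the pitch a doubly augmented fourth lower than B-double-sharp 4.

The fourth takes the letter from B down to F.
A doubly augmented fourth is 7 semitones; 7 semitones down from B##4 gives F#4.

F-sharp 4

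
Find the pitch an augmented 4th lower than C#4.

The fourth takes the letter from C down to G.
Moving 6 semitones down from C#4 (the size of an augmented fourth) reaches G3.

G3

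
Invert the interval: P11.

First reduce the compound perfect eleventh to its simple form, a perfect fourth.
Inverted interval numbers add to nine, so a fourth pairs with a fifth (4 + 5 = 9).
Quality inverts too: perfect stays perfect. That makes the inversion a perfect fifth.

perfect 5th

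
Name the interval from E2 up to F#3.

major ninth

E to F spans two letter names (E-F), plus an octave: a ninth.
E2 to F#3 is 14 semitones, matching the major ninth exactly, so the quality is major.
(Equivalently, a compound major second: a major second plus an octave.)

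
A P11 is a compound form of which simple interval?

Take out an octave (7 from the number): 11 − 7 = 4.
Quality carries through unchanged, so the simple form is a perfect fourth.

perfect 4th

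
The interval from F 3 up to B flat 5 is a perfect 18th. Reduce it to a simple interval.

perfect fourth

Subtracting seven from the interval number removes an octave: 18 − 14 = 4.
Quality carries through unchanged, so the simple form is a perfect fourth.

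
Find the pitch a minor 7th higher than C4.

Bb4

The seventh takes the letter from C up to B.
A minor seventh spans 10 semitones, so from C4 the target pitch is Bb4.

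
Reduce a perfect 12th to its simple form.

Each octave removed subtracts seven from the number: 12 − 7 = 5.
So a perfect twelfth is an octave plus a perfect fifth. The quality is unchanged.

P5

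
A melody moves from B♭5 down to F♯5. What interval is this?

diminished 4th

Descending from Bb5 to F#5 is the same interval as ascending F#5 to Bb5.
F to B spans four letter names (F-G-A-B): a fourth.
The perfect fourth is 5 semitones; here we have 4, one semitone narrower: diminished.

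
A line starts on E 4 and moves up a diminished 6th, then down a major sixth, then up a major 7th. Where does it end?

E4 up a diminished sixth → Cb5 (7 semitones).
A major sixth down from Cb5 is Ebb4.
Ebb4 up a major seventh → Db5 (11 semitones).

D flat 5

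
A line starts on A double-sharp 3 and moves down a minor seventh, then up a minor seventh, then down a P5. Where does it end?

A minor seventh down from A##3 is B##2.
Up a minor seventh from B##2: A##3 (10 semitones up).
A##3 down a perfect fifth → D##3 (7 semitones).

D double-sharp 3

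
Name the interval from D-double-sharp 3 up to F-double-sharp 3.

minor third

D to F spans three letter names (D-E-F) — that makes it a third of some quality.
D##3 to F##3 is 3 semitones, a half step short of the major third (4), so this is minor.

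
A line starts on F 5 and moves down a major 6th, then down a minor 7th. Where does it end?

B flat 3

F5 down a major sixth → Ab4 (9 semitones).
Down a minor seventh from Ab4: Bb3 (10 semitones down).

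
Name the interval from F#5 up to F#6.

perfect octave

F to F is the same letter name, plus an octave — that makes it an octave of some quality.
Counting semitones, F#5→F#6 is 12, which is the perfect octave.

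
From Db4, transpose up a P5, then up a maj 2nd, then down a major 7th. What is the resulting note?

Cb4

Up a perfect fifth from Db4: Ab4 (7 semitones up).
Ab4 up a major second → Bb4 (2 semitones).
Bb4 down a major seventh → Cb4 (11 semitones).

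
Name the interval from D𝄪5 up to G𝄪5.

D to G spans four letter names (D-E-F-G): a fourth.
D##5 to G##5 is 5 semitones, matching the perfect fourth exactly, so the quality is perfect.

perfect fourth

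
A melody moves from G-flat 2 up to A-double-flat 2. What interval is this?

m2

G to A spans two letter names (G-A), so the interval is some kind of second.
A major second would be 2 semitones, but Gb2 to Abb2 is 1 — one semitone narrower, making it a minor second.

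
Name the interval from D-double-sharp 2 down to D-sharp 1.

augmented 8th

Descending from D##2 to D#1 is the same interval as ascending D#1 to D##2.
D to D is the same letter name, plus an octave — that makes it an octave of some quality.
D#1 to D##2 spans 13 semitones — one semitone wider than the perfect octave (12) — giving an augmented octave.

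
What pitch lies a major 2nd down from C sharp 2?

B 1

Counting two letter names down from C lands on B.
Moving 2 semitones down from C#2 (the size of a major second) reaches B1.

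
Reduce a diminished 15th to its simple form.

diminished octave

Subtracting seven from the interval number removes an octave: 15 − 7 = 8.
Quality carries through unchanged, so the simple form is a diminished octave.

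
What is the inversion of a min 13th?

First reduce the compound minor thirteenth to its simple form, a minor sixth.
The rule of nine gives the new number: 9 − 6 = 3, so a sixth becomes a third.
The quality also flips — minor becomes major — giving a major third.

M3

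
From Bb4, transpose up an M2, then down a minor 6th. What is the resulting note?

E4

Bb4 up a major second → C5 (2 semitones).
C5 down a minor sixth → E4 (8 semitones).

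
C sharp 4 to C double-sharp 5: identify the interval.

augmented octave

C to C is the same letter name, plus an octave, so the interval is some kind of octave.
The perfect octave is 12 semitones; here we have 13, one semitone wider: augmented.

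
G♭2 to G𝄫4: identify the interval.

G to G is the same letter name, plus 2 octaves: a fifteenth.
The perfect fifteenth is 24 semitones; here we have 23, one semitone narrower: diminished.
(Equivalently, a compound diminished octave: a diminished octave plus an octave.)

diminished fifteenth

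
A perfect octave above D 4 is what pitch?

For an octave the letter name doesn't change: still D, an octave up.
Moving 12 semitones up from D4 (the size of a perfect octave) reaches D5.

D 5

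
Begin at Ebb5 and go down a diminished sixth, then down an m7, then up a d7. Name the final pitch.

Gb4

Ebb5 down a diminished sixth → G4 (7 semitones).
Down a minor seventh from G4: A3 (10 semitones down).
Up a diminished seventh from A3: Gb4 (9 semitones up).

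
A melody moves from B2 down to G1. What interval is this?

major tenth

Descending from B2 to G1 is the same interval as ascending G1 to B2.
G to B spans three letter names (G-A-B), plus an octave, so the interval is some kind of tenth.
Counting semitones, G1→B2 is 16, which is the major tenth.
(Equivalently, a compound major third: a major third plus an octave.)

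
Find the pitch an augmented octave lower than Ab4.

Abb3

For an octave the letter name doesn't change: still A, an octave down.
Moving 13 semitones down from Ab4 (the size of an augmented octave) reaches Abb3.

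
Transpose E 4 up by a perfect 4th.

A 4

Four letter names up from E: A.
A perfect fourth spans 5 semitones, so from E4 the target pitch is A4.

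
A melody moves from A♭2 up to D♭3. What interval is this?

A to D spans four letter names (A-B-C-D): a fourth.
Ab2 to Db3 is 5 semitones, matching the perfect fourth exactly, so the quality is perfect.

perfect fourth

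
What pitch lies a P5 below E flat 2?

A flat 1

Five letter names down from E: A.
Moving 7 semitones down from Eb2 (the size of a perfect fifth) reaches Ab1.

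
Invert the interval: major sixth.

Inverted interval numbers add to nine, so a sixth pairs with a third (6 + 3 = 9).
Quality inverts too: major becomes minor. That makes the inversion a minor third.

minor third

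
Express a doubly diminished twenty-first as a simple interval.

Subtracting seven from the interval number removes an octave: 21 − 14 = 7.
Quality carries through unchanged, so the simple form is a doubly diminished seventh.

doubly diminished seventh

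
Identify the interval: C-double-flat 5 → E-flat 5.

augmented third

C to E spans three letter names (C-D-E) — that makes it a third of some quality.
A major third would be 4 semitones; Cbb5 to Eb5 is 5, one semitone wider, so the interval is augmented.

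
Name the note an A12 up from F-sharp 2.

Counting five letter names plus an octave up from F lands on C.
Moving 20 semitones up from F#2 (the size of an augmented twelfth) reaches C##4.

C-double-sharp 4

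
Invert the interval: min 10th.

First reduce the compound minor tenth to its simple form, a minor third.
Interval numbers invert to sum to nine: 3 + 6 = 9, so a third inverts to a sixth.
Quality inverts too: minor becomes major. That makes the inversion a major sixth.

major sixth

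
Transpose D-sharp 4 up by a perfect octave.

The letter stays D (same as the start), shifted an octave up.
A perfect octave spans 12 semitones, so from D#4 the target pitch is D#5.

D-sharp 5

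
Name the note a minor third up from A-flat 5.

Three letter names up from A: C.
Moving 3 semitones up from Ab5 (the size of a minor third) reaches Cb6.

C-flat 6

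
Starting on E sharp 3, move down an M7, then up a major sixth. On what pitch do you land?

E#3 down a major seventh → F#2 (11 semitones).
A major sixth up from F#2 is D#3.

D sharp 3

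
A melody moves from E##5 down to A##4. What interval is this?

Descending from E##5 to A##4 is the same interval as ascending A##4 to E##5.
A to E spans five letter names (A-B-C-D-E), so the interval is some kind of fifth.
A##4 to E##5 is 7 semitones, matching the perfect fifth exactly, so the quality is perfect.

P5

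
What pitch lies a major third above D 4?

F sharp 4

The third takes the letter from D up to F.
A major third is 4 semitones; 4 semitones up from D4 gives F#4.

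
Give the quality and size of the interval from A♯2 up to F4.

diminished 13th

A to F spans six letter names (A-B-C-D-E-F), plus an octave, so the interval is some kind of thirteenth.
A#2 to F4 spans 19 semitones — two semitones narrower than the major thirteenth (21) — giving a diminished thirteenth.
(Equivalently, a compound diminished sixth: a diminished sixth plus an octave.)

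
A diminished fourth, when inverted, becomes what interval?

augmented fifth

Interval numbers invert to sum to nine: 4 + 5 = 9, so a fourth inverts to a fifth.
Quality inverts too: diminished becomes augmented. That makes the inversion an augmented fifth.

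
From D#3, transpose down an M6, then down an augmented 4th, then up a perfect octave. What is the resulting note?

C3

Down a major sixth from D#3: F#2 (9 semitones down).
An augmented fourth down from F#2 is C2.
A perfect octave up from C2 is C3.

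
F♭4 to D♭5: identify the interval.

F to D spans six letter names (F-G-A-B-C-D), so the interval is some kind of sixth.
Fb4 to Db5 is 9 semitones, matching the major sixth exactly, so the quality is major.

major sixth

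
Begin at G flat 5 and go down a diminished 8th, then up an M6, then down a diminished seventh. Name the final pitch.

F double-sharp 4

Gb5 down a diminished octave → G4 (11 semitones).
Up a major sixth from G4: E5 (9 semitones up).
A diminished seventh down from E5 is F##4.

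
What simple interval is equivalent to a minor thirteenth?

Each octave removed subtracts seven from the number: 13 − 7 = 6.
So a minor thirteenth is an octave plus a minor sixth. The quality is unchanged.

minor sixth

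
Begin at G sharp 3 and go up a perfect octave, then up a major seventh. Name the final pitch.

F double-sharp 5

Up a perfect octave from G#3: G#4 (12 semitones up).
Up a major seventh from G#4: F##5 (11 semitones up).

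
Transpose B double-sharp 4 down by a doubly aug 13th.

D 3

Six letters down from B (plus an octave) reaches D.
A doubly augmented thirteenth is 23 semitones; 23 semitones down from B##4 gives D3.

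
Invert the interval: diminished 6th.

augmented 3rd

Inverted interval numbers add to nine, so a sixth pairs with a third (6 + 3 = 9).
The quality also flips — diminished becomes augmented — giving an augmented third.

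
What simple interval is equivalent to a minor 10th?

minor third

Subtracting seven from the interval number removes an octave: 10 − 7 = 3.
So a minor tenth is an octave plus a minor third. The quality is unchanged.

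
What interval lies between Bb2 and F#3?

augmented fifth

B to F spans five letter names (B-C-D-E-F), so the interval is some kind of fifth.
A perfect fifth would be 7 semitones; Bb2 to F#3 is 8, one semitone wider, so the interval is augmented.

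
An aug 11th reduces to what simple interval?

augmented fourth

Subtracting seven from the interval number removes an octave: 11 − 7 = 4.
Quality carries through unchanged, so the simple form is an augmented fourth.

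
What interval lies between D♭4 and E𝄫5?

D to E spans two letter names (D-E), plus an octave — that makes it a ninth of some quality.
A major ninth would be 14 semitones, but Db4 to Ebb5 is 13 — one semitone narrower, making it a minor ninth.
(Equivalently, a compound minor second: a minor second plus an octave.)

minor ninth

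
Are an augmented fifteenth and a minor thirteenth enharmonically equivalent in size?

An augmented fifteenth is 25 semitones but a minor thirteenth is 20 semitones — different sizes.

No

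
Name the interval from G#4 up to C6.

G to C spans four letter names (G-A-B-C), plus an octave — that makes it an eleventh of some quality.
The perfect eleventh is 17 semitones; here we have 16, one semitone narrower: diminished.
(Equivalently, a compound diminished fourth: a diminished fourth plus an octave.)

diminished 11th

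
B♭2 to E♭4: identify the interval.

perfect eleventh

B to E spans four letter names (B-C-D-E), plus an octave: an eleventh.
Bb2 to Eb4 is 17 semitones, matching the perfect eleventh exactly, so the quality is perfect.
(Equivalently, a compound perfect fourth: a perfect fourth plus an octave.)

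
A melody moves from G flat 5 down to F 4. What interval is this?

minor 9th

Descending from Gb5 to F4 is the same interval as ascending F4 to Gb5.
F to G spans two letter names (F-G), plus an octave — that makes it a ninth of some quality.
At 13 semitones, F4→Gb5 falls one short of a major ninth: minor.
(Equivalently, a compound minor second: a minor second plus an octave.)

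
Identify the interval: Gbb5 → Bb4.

Descending from Gbb5 to Bb4 is the same interval as ascending Bb4 to Gbb5.
B to G spans six letter names (B-C-D-E-F-G): a sixth.
Bb4 to Gbb5 spans 7 semitones — two semitones narrower than the major sixth (9) — giving a diminished sixth.

d6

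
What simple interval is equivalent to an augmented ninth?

Each octave removed subtracts seven from the number: 9 − 7 = 2.
Quality carries through unchanged, so the simple form is an augmented second.

augmented second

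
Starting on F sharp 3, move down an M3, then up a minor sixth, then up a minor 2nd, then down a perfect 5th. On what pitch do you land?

F flat 3

A major third down from F#3 is D3.
D3 up a minor sixth → Bb3 (8 semitones).
Bb3 up a minor second → Cb4 (1 semitone).
Down a perfect fifth from Cb4: Fb3 (7 semitones down).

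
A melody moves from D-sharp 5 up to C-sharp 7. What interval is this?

minor fourteenth

D to C spans seven letter names (D-E-F-G-A-B-C), plus an octave, so the interval is some kind of fourteenth.
D#5 to C#7 is 22 semitones, a half step short of the major fourteenth (23), so this is minor.
(Equivalently, a compound minor seventh: a minor seventh plus an octave.)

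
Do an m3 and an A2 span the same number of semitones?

Both span 3 semitones: a minor third and an augmented second are the same chromatic distance.

Yes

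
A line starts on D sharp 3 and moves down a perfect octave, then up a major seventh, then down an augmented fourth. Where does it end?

G sharp 2

Down a perfect octave from D#3: D#2 (12 semitones down).
A major seventh up from D#2 is C##3.
C##3 down an augmented fourth → G#2 (6 semitones).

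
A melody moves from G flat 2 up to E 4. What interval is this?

A13

G to E spans six letter names (G-A-B-C-D-E), plus an octave, so the interval is some kind of thirteenth.
A major thirteenth would be 21 semitones; Gb2 to E4 is 22, one semitone wider, so the interval is augmented.
(Equivalently, a compound augmented sixth: an augmented sixth plus an octave.)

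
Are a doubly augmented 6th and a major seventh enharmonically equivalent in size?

A doubly augmented sixth = 11 semitones = a major seventh; enharmonically equal.

Yes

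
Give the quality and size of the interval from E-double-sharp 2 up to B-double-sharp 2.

P5

E to B spans five letter names (E-F-G-A-B): a fifth.
Counting semitones, E##2→B##2 is 7, which is the perfect fifth.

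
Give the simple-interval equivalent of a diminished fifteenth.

Each octave removed subtracts seven from the number: 15 − 7 = 8.
Quality carries through unchanged, so the simple form is a diminished octave.

d8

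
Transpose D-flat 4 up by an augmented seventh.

C-sharp 5

Counting seven letter names up from D lands on C.
An augmented seventh is 12 semitones; 12 semitones up from Db4 gives C#5.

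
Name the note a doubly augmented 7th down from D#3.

Ebb2

The seventh takes the letter from D down to E.
A doubly augmented seventh spans 13 semitones, so from D#3 the target pitch is Ebb2.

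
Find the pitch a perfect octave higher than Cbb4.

Cbb5

An octave keeps the letter name C, an octave up from C.
A perfect octave is 12 semitones; 12 semitones up from Cbb4 gives Cbb5.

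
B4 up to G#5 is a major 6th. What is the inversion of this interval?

minor third

Inverted interval numbers add to nine, so a sixth pairs with a third (6 + 3 = 9).
And major becomes minor under inversion, so we get a minor third.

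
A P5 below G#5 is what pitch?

Five letter names down from G: C.
Moving 7 semitones down from G#5 (the size of a perfect fifth) reaches C#5.

C#5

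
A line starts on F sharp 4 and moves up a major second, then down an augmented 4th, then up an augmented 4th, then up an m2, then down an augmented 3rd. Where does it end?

F flat 4

A major second up from F#4 is G#4.
G#4 down an augmented fourth → D4 (6 semitones).
An augmented fourth up from D4 is G#4.
Up a minor second from G#4: A4 (1 semitone up).
An augmented third down from A4 is Fb4.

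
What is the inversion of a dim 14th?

A2

First reduce the compound diminished fourteenth to its simple form, a diminished seventh.
Interval numbers invert to sum to nine: 7 + 2 = 9, so a seventh inverts to a second.
Quality inverts too: diminished becomes augmented. That makes the inversion an augmented second.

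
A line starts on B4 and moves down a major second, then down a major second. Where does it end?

G4

Down a major second from B4: A4 (2 semitones down).
Down a major second from A4: G4 (2 semitones down).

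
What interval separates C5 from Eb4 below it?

Descending from C5 to Eb4 is the same interval as ascending Eb4 to C5.
E to C spans six letter names (E-F-G-A-B-C): a sixth.
The major sixth spans 9 semitones, and Eb4 to C5 is exactly 9 semitones — so this is a major sixth.

major sixth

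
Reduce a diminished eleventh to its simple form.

d4

Subtracting seven from the interval number removes an octave: 11 − 7 = 4.
That makes a diminished eleventh a compound diminished fourth — an octave plus a diminished fourth.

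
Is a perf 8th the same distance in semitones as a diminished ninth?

Yes

Both span 12 semitones: a perfect octave and a diminished ninth are the same chromatic distance.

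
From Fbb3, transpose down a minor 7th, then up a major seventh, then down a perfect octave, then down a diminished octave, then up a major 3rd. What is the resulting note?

A1

Fbb3 down a minor seventh → Gbb2 (10 semitones).
Up a major seventh from Gbb2: Fb3 (11 semitones up).
Fb3 down a perfect octave → Fb2 (12 semitones).
A diminished octave down from Fb2 is F1.
A major third up from F1 is A1.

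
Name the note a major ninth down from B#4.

A#3

The ninth's letter: B down two letter names plus an octave → A.
Moving 14 semitones down from B#4 (the size of a major ninth) reaches A#3.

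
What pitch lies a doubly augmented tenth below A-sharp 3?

Counting three letter names plus an octave down from A lands on F.
Moving 18 semitones down from A#3 (the size of a doubly augmented tenth) reaches Fb2.

F-flat 2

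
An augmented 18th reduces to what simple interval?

augmented 4th

Each octave removed subtracts seven from the number: 18 − 14 = 4.
That makes an augmented eighteenth a compound augmented fourth — 2 octaves plus an augmented fourth.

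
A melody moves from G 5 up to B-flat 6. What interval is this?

minor tenth

G to B spans three letter names (G-A-B), plus an octave: a tenth.
G5 to Bb6 is 15 semitones, a half step short of the major tenth (16), so this is minor.
(Equivalently, a compound minor third: a minor third plus an octave.)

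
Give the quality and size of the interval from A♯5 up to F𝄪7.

major thirteenth

A to F spans six letter names (A-B-C-D-E-F), plus an octave — that makes it a thirteenth of some quality.
A#5 to F##7 is 21 semitones, matching the major thirteenth exactly, so the quality is major.
(Equivalently, a compound major sixth: a major sixth plus an octave.)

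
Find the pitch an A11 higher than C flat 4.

Four letters up from C (plus an octave) reaches F.
An augmented eleventh is 18 semitones; 18 semitones up from Cb4 gives F5.

F 5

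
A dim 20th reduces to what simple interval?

d6

Each octave removed subtracts seven from the number: 20 − 14 = 6.
Quality carries through unchanged, so the simple form is a diminished sixth.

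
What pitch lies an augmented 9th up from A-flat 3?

The ninth's letter: A up two letter names plus an octave → B.
An augmented ninth is 15 semitones; 15 semitones up from Ab3 gives B4.

B 4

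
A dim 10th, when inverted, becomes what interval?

First reduce the compound diminished tenth to its simple form, a diminished third.
The rule of nine gives the new number: 9 − 3 = 6, so a third becomes a sixth.
Quality inverts too: diminished becomes augmented. That makes the inversion an augmented sixth.

augmented sixth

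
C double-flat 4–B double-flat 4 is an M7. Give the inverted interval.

Interval numbers invert to sum to nine: 7 + 2 = 9, so a seventh inverts to a second.
The quality also flips — major becomes minor — giving a minor second.

m2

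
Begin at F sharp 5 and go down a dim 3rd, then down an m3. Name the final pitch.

A diminished third down from F#5 is D##5.
D##5 down a minor third → B##4 (3 semitones).

B double-sharp 4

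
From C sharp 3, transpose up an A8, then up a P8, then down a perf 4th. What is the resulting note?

An augmented octave up from C#3 is C##4.
A perfect octave up from C##4 is C##5.
A perfect fourth down from C##5 is G##4.

G double-sharp 4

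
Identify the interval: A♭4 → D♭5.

perfect fourth

A to D spans four letter names (A-B-C-D) — that makes it a fourth of some quality.
Counting semitones, Ab4→Db5 is 5, which is the perfect fourth.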